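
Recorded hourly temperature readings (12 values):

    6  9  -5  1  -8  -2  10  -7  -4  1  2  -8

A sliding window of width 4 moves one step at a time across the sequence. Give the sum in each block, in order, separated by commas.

Sliding a size-4 window across the 12 values:
6 9 -5 1 → sum 11
9 -5 1 -8 → sum -3
-5 1 -8 -2 → sum -14
1 -8 -2 10 → sum 1
-8 -2 10 -7 → sum -7
-2 10 -7 -4 → sum -3
10 -7 -4 1 → sum 0
-7 -4 1 2 → sum -8
-4 1 2 -8 → sum -9

11, -3, -14, 1, -7, -3, 0, -8, -9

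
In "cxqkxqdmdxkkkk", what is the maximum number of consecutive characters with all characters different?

5

add c: [c] len 1
add x: [c, x] len 2
add q: [c, x, q] len 3
add k: [c, x, q, k] len 4
add x (repeat x, move left end past it): [q, k, x] len 3
add q (repeat q, move left end past it): [k, x, q] len 3
add d: [k, x, q, d] len 4
add m: [k, x, q, d, m] len 5
add d (repeat d, move left end past it): [m, d] len 2
add x: [m, d, x] len 3
add k: [m, d, x, k] len 4
add k (repeat k, move left end past it): [k] len 1
add k (repeat k, move left end past it): [k] len 1
add k (repeat k, move left end past it): [k] len 1
Longest all-distinct length: 5.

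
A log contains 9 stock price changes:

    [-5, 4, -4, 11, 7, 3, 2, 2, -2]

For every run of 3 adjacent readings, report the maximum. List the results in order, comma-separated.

(-5, 4, -4) → max 4
(4, -4, 11) → max 11
(-4, 11, 7) → max 11
(11, 7, 3) → max 11
(7, 3, 2) → max 7
(3, 2, 2) → max 3
(2, 2, -2) → max 2

4, 11, 11, 11, 7, 3, 2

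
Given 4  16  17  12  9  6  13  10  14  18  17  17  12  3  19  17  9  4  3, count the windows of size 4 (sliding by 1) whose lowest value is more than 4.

9

4 16 17 12 → min 4
16 17 12 9 → min 9  > 4 ✓
17 12 9 6 → min 6  > 4 ✓
12 9 6 13 → min 6  > 4 ✓
9 6 13 10 → min 6  > 4 ✓
6 13 10 14 → min 6  > 4 ✓
13 10 14 18 → min 10  > 4 ✓
10 14 18 17 → min 10  > 4 ✓
14 18 17 17 → min 14  > 4 ✓
18 17 17 12 → min 12  > 4 ✓
17 17 12 3 → min 3
17 12 3 19 → min 3
12 3 19 17 → min 3
3 19 17 9 → min 3
19 17 9 4 → min 4
17 9 4 3 → min 3
9 windows satisfy the condition.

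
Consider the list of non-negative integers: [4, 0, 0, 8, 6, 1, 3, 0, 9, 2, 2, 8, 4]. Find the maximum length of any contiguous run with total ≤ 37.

11

Extend to the right; shrink from the left whenever the sum exceeds 37:
→ 4: sum 4, len 1
→ 0: sum 4, len 2
→ 0: sum 4, len 3
→ 8: sum 12, len 4
→ 6: sum 18, len 5
→ 1: sum 19, len 6
→ 3: sum 22, len 7
→ 0: sum 22, len 8
→ 9: sum 31, len 9
→ 2: sum 33, len 10
→ 2: sum 35, len 11
→ 8 (dropped 4, 0, 0, 8): sum 31, len 8
→ 4: sum 35, len 9
Longest length seen: 11.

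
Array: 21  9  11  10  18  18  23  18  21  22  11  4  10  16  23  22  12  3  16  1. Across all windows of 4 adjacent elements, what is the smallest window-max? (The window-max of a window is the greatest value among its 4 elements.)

16

(21, 9, 11, 10) → max 21
(9, 11, 10, 18) → max 18
(11, 10, 18, 18) → max 18
(10, 18, 18, 23) → max 23
(18, 18, 23, 18) → max 23
(18, 23, 18, 21) → max 23
(23, 18, 21, 22) → max 23
(18, 21, 22, 11) → max 22
(21, 22, 11, 4) → max 22
(22, 11, 4, 10) → max 22
(11, 4, 10, 16) → max 16
(4, 10, 16, 23) → max 23
(10, 16, 23, 22) → max 23
(16, 23, 22, 12) → max 23
(23, 22, 12, 3) → max 23
(22, 12, 3, 16) → max 22
(12, 3, 16, 1) → max 16
Smallest of these is 16.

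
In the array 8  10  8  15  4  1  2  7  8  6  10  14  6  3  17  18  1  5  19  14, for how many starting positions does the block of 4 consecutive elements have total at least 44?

(8, 10, 8, 15) → sum 41
(10, 8, 15, 4) → sum 37
(8, 15, 4, 1) → sum 28
(15, 4, 1, 2) → sum 22
(4, 1, 2, 7) → sum 14
(1, 2, 7, 8) → sum 18
(2, 7, 8, 6) → sum 23
(7, 8, 6, 10) → sum 31
(8, 6, 10, 14) → sum 38
(6, 10, 14, 6) → sum 36
(10, 14, 6, 3) → sum 33
(14, 6, 3, 17) → sum 40
(6, 3, 17, 18) → sum 44  ≥ 44 ✓
(3, 17, 18, 1) → sum 39
(17, 18, 1, 5) → sum 41
(18, 1, 5, 19) → sum 43
(1, 5, 19, 14) → sum 39
1 window satisfy the condition.

1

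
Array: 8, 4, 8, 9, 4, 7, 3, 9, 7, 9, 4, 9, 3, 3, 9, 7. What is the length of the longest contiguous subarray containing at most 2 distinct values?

Extend right; when distinct count exceeds 2, shrink from the left:
add 8: window [8] (1 distinct), len 1
add 4: window [8, 4] (2 distinct), len 2
add 8: window [8, 4, 8] (2 distinct), len 3
add 9: window [8, 9] (2 distinct), len 2
add 4: window [9, 4] (2 distinct), len 2
add 7: window [4, 7] (2 distinct), len 2
add 3: window [7, 3] (2 distinct), len 2
add 9: window [3, 9] (2 distinct), len 2
add 7: window [9, 7] (2 distinct), len 2
add 9: window [9, 7, 9] (2 distinct), len 3
add 4: window [9, 4] (2 distinct), len 2
add 9: window [9, 4, 9] (2 distinct), len 3
add 3: window [9, 3] (2 distinct), len 2
add 3: window [9, 3, 3] (2 distinct), len 3
add 9: window [9, 3, 3, 9] (2 distinct), len 4
add 7: window [9, 7] (2 distinct), len 2
Longest length with ≤2 distinct: 4.

4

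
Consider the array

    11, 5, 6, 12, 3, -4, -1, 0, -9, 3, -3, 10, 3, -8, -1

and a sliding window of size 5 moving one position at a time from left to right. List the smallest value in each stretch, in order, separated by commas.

[11, 5, 6, 12, 3] → min 3
[5, 6, 12, 3, -4] → min -4
[6, 12, 3, -4, -1] → min -4
[12, 3, -4, -1, 0] → min -4
[3, -4, -1, 0, -9] → min -9
[-4, -1, 0, -9, 3] → min -9
[-1, 0, -9, 3, -3] → min -9
[0, -9, 3, -3, 10] → min -9
[-9, 3, -3, 10, 3] → min -9
[3, -3, 10, 3, -8] → min -8
[-3, 10, 3, -8, -1] → min -8

3, -4, -4, -4, -9, -9, -9, -9, -9, -8, -8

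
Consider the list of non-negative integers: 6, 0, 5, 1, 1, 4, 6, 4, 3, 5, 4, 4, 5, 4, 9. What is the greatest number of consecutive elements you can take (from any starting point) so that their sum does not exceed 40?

[6] sum 6 len 1
[6, 0] sum 6 len 2
[6, 0, 5] sum 11 len 3
[6, 0, 5, 1] sum 12 len 4
[6, 0, 5, 1, 1] sum 13 len 5
[6, 0, 5, 1, 1, 4] sum 17 len 6
[6, 0, 5, 1, 1, 4, 6] sum 23 len 7
[6, 0, 5, 1, 1, 4, 6, 4] sum 27 len 8
[6, 0, 5, 1, 1, 4, 6, 4, 3] sum 30 len 9
[6, 0, 5, 1, 1, 4, 6, 4, 3, 5] sum 35 len 10
[6, 0, 5, 1, 1, 4, 6, 4, 3, 5, 4] sum 39 len 11
[0, 5, 1, 1, 4, 6, 4, 3, 5, 4, 4] sum 37 len 11
[1, 1, 4, 6, 4, 3, 5, 4, 4, 5] sum 37 len 10
[1, 4, 6, 4, 3, 5, 4, 4, 5, 4] sum 40 len 10
[4, 3, 5, 4, 4, 5, 4, 9] sum 38 len 8
Longest length seen: 11.

11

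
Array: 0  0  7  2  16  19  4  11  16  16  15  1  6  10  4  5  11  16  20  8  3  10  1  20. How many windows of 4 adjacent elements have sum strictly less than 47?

0 0 7 2 → sum 9  < 47 ✓
0 7 2 16 → sum 25  < 47 ✓
7 2 16 19 → sum 44  < 47 ✓
2 16 19 4 → sum 41  < 47 ✓
16 19 4 11 → sum 50
19 4 11 16 → sum 50
4 11 16 16 → sum 47
11 16 16 15 → sum 58
16 16 15 1 → sum 48
16 15 1 6 → sum 38  < 47 ✓
15 1 6 10 → sum 32  < 47 ✓
1 6 10 4 → sum 21  < 47 ✓
6 10 4 5 → sum 25  < 47 ✓
10 4 5 11 → sum 30  < 47 ✓
4 5 11 16 → sum 36  < 47 ✓
5 11 16 20 → sum 52
11 16 20 8 → sum 55
16 20 8 3 → sum 47
20 8 3 10 → sum 41  < 47 ✓
8 3 10 1 → sum 22  < 47 ✓
3 10 1 20 → sum 34  < 47 ✓
13 windows satisfy the condition.

13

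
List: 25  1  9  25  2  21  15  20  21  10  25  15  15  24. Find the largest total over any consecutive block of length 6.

112

(25, 1, 9, 25, 2, 21) → sum 83
(1, 9, 25, 2, 21, 15) → sum 73
(9, 25, 2, 21, 15, 20) → sum 92
(25, 2, 21, 15, 20, 21) → sum 104
(2, 21, 15, 20, 21, 10) → sum 89
(21, 15, 20, 21, 10, 25) → sum 112
(15, 20, 21, 10, 25, 15) → sum 106
(20, 21, 10, 25, 15, 15) → sum 106
(21, 10, 25, 15, 15, 24) → sum 110
Largest of these is 112.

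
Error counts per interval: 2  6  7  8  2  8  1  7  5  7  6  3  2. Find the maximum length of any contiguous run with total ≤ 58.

11

→ 2: sum 2, len 1
→ 6: sum 8, len 2
→ 7: sum 15, len 3
→ 8: sum 23, len 4
→ 2: sum 25, len 5
→ 8: sum 33, len 6
→ 1: sum 34, len 7
→ 7: sum 41, len 8
→ 5: sum 46, len 9
→ 7: sum 53, len 10
→ 6 (dropped 2): sum 57, len 10
→ 3 (dropped 6): sum 54, len 10
→ 2: sum 56, len 11
Longest length seen: 11.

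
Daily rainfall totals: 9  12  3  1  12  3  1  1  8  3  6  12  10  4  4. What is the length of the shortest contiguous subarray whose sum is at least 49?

add 9: running sum 9 < 49
add 12: running sum 21 < 49
add 3: running sum 24 < 49
add 1: running sum 25 < 49
add 12: running sum 37 < 49
add 3: running sum 40 < 49
add 1: running sum 41 < 49
add 1: running sum 42 < 49
add 8: shortest ending here [9, 12, 3, 1, 12, 3, 1, 1, 8] sum 50, len 9
add 3: shortest ending here [9, 12, 3, 1, 12, 3, 1, 1, 8, 3] sum 53, len 10
add 6: shortest ending here [12, 3, 1, 12, 3, 1, 1, 8, 3, 6] sum 50, len 10
add 12: shortest ending here [3, 1, 12, 3, 1, 1, 8, 3, 6, 12] sum 50, len 10
add 10: shortest ending here [12, 3, 1, 1, 8, 3, 6, 12, 10] sum 56, len 9
add 4: shortest ending here [12, 3, 1, 1, 8, 3, 6, 12, 10, 4] sum 60, len 10
add 4: shortest ending here [1, 1, 8, 3, 6, 12, 10, 4, 4] sum 49, len 9
Shortest qualifying length: 9.

9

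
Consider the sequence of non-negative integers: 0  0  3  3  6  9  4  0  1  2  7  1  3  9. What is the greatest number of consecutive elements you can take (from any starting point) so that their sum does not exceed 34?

→ 0: sum 0, len 1
→ 0: sum 0, len 2
→ 3: sum 3, len 3
→ 3: sum 6, len 4
→ 6: sum 12, len 5
→ 9: sum 21, len 6
→ 4: sum 25, len 7
→ 0: sum 25, len 8
→ 1: sum 26, len 9
→ 2: sum 28, len 10
→ 7 (dropped 0, 0, 3): sum 32, len 8
→ 1: sum 33, len 9
→ 3 (dropped 3): sum 33, len 9
→ 9 (dropped 6, 9): sum 27, len 8
Longest length seen: 10.

10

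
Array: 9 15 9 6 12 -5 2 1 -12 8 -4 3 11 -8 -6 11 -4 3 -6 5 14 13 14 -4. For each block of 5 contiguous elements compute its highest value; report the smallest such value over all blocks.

(9, 15, 9, 6, 12) → max 15
(15, 9, 6, 12, -5) → max 15
(9, 6, 12, -5, 2) → max 12
(6, 12, -5, 2, 1) → max 12
(12, -5, 2, 1, -12) → max 12
(-5, 2, 1, -12, 8) → max 8
(2, 1, -12, 8, -4) → max 8
(1, -12, 8, -4, 3) → max 8
(-12, 8, -4, 3, 11) → max 11
(8, -4, 3, 11, -8) → max 11
(-4, 3, 11, -8, -6) → max 11
(3, 11, -8, -6, 11) → max 11
(11, -8, -6, 11, -4) → max 11
(-8, -6, 11, -4, 3) → max 11
(-6, 11, -4, 3, -6) → max 11
(11, -4, 3, -6, 5) → max 11
(-4, 3, -6, 5, 14) → max 14
(3, -6, 5, 14, 13) → max 14
(-6, 5, 14, 13, 14) → max 14
(5, 14, 13, 14, -4) → max 14
Smallest of these is 8.

8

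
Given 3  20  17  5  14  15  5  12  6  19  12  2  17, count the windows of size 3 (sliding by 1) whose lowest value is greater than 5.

3 20 17 → min 3
20 17 5 → min 5
17 5 14 → min 5
5 14 15 → min 5
14 15 5 → min 5
15 5 12 → min 5
5 12 6 → min 5
12 6 19 → min 6  > 5 ✓
6 19 12 → min 6  > 5 ✓
19 12 2 → min 2
12 2 17 → min 2
2 windows satisfy the condition.

2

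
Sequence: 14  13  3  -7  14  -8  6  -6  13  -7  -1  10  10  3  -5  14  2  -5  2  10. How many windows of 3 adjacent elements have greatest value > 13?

7

(14, 13, 3) → max 14  > 13 ✓
(13, 3, -7) → max 13
(3, -7, 14) → max 14  > 13 ✓
(-7, 14, -8) → max 14  > 13 ✓
(14, -8, 6) → max 14  > 13 ✓
(-8, 6, -6) → max 6
(6, -6, 13) → max 13
(-6, 13, -7) → max 13
(13, -7, -1) → max 13
(-7, -1, 10) → max 10
(-1, 10, 10) → max 10
(10, 10, 3) → max 10
(10, 3, -5) → max 10
(3, -5, 14) → max 14  > 13 ✓
(-5, 14, 2) → max 14  > 13 ✓
(14, 2, -5) → max 14  > 13 ✓
(2, -5, 2) → max 2
(-5, 2, 10) → max 10
7 windows satisfy the condition.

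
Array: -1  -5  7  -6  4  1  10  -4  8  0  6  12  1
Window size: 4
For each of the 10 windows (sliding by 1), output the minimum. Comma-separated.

Sliding a size-4 window across the 13 values:
-1 -5 7 -6 → min -6
-5 7 -6 4 → min -6
7 -6 4 1 → min -6
-6 4 1 10 → min -6
4 1 10 -4 → min -4
1 10 -4 8 → min -4
10 -4 8 0 → min -4
-4 8 0 6 → min -4
8 0 6 12 → min 0
0 6 12 1 → min 0

-6, -6, -6, -6, -4, -4, -4, -4, 0, 0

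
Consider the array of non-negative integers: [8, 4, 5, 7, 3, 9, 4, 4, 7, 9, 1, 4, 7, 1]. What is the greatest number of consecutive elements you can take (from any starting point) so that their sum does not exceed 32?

6

add 8: [8] sum 8, len 1
add 4: [8, 4] sum 12, len 2
add 5: [8, 4, 5] sum 17, len 3
add 7: [8, 4, 5, 7] sum 24, len 4
add 3: [8, 4, 5, 7, 3] sum 27, len 5
add 9: [4, 5, 7, 3, 9] sum 28, len 5
add 4: [4, 5, 7, 3, 9, 4] sum 32, len 6
add 4: [5, 7, 3, 9, 4, 4] sum 32, len 6
add 7: [3, 9, 4, 4, 7] sum 27, len 5
add 9: [4, 4, 7, 9] sum 24, len 4
add 1: [4, 4, 7, 9, 1] sum 25, len 5
add 4: [4, 4, 7, 9, 1, 4] sum 29, len 6
add 7: [4, 7, 9, 1, 4, 7] sum 32, len 6
add 1: [7, 9, 1, 4, 7, 1] sum 29, len 6
Longest length seen: 6.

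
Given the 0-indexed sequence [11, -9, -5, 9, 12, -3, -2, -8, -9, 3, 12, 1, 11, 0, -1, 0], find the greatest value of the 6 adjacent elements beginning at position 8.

Elements at indices 8..13: -9, 3, 12, 1, 11, 0
max(-9, 3, 12, 1, 11, 0) = 12

12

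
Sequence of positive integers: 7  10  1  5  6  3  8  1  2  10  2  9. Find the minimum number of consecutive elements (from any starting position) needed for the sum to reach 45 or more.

9

add 7: running sum 7 < 45
add 10: running sum 17 < 45
add 1: running sum 18 < 45
add 5: running sum 23 < 45
add 6: running sum 29 < 45
add 3: running sum 32 < 45
add 8: running sum 40 < 45
add 1: running sum 41 < 45
add 2: running sum 43 < 45
end 9: [10, 1, 5, 6, 3, 8, 1, 2, 10] sum 46, len 9
end 10: [10, 1, 5, 6, 3, 8, 1, 2, 10, 2] sum 48, len 10
end 11: [5, 6, 3, 8, 1, 2, 10, 2, 9] sum 46, len 9
Shortest qualifying length: 9.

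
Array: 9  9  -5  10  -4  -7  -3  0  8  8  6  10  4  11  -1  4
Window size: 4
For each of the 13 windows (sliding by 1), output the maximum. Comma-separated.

10, 10, 10, 10, 0, 8, 8, 8, 10, 10, 11, 11, 11

[9, 9, -5, 10] → max 10
[9, -5, 10, -4] → max 10
[-5, 10, -4, -7] → max 10
[10, -4, -7, -3] → max 10
[-4, -7, -3, 0] → max 0
[-7, -3, 0, 8] → max 8
[-3, 0, 8, 8] → max 8
[0, 8, 8, 6] → max 8
[8, 8, 6, 10] → max 10
[8, 6, 10, 4] → max 10
[6, 10, 4, 11] → max 11
[10, 4, 11, -1] → max 11
[4, 11, -1, 4] → max 11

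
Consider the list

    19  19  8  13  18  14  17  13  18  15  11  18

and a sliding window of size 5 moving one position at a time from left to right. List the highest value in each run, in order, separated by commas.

Sliding a size-5 window across the 12 values:
[19, 19, 8, 13, 18] → max 19
[19, 8, 13, 18, 14] → max 19
[8, 13, 18, 14, 17] → max 18
[13, 18, 14, 17, 13] → max 18
[18, 14, 17, 13, 18] → max 18
[14, 17, 13, 18, 15] → max 18
[17, 13, 18, 15, 11] → max 18
[13, 18, 15, 11, 18] → max 18

19, 19, 18, 18, 18, 18, 18, 18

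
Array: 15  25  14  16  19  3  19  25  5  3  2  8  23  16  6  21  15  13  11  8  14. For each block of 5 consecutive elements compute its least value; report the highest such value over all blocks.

14

Window mins for each of the 17 positions:
(15, 25, 14, 16, 19) → min 14
(25, 14, 16, 19, 3) → min 3
(14, 16, 19, 3, 19) → min 3
(16, 19, 3, 19, 25) → min 3
(19, 3, 19, 25, 5) → min 3
(3, 19, 25, 5, 3) → min 3
(19, 25, 5, 3, 2) → min 2
(25, 5, 3, 2, 8) → min 2
(5, 3, 2, 8, 23) → min 2
(3, 2, 8, 23, 16) → min 2
(2, 8, 23, 16, 6) → min 2
(8, 23, 16, 6, 21) → min 6
(23, 16, 6, 21, 15) → min 6
(16, 6, 21, 15, 13) → min 6
(6, 21, 15, 13, 11) → min 6
(21, 15, 13, 11, 8) → min 8
(15, 13, 11, 8, 14) → min 8
Highest of these is 14.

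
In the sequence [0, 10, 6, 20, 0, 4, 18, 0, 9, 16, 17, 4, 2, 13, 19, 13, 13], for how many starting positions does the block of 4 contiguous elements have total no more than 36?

6

[0, 10, 6, 20] → sum 36  ≤ 36 ✓
[10, 6, 20, 0] → sum 36  ≤ 36 ✓
[6, 20, 0, 4] → sum 30  ≤ 36 ✓
[20, 0, 4, 18] → sum 42
[0, 4, 18, 0] → sum 22  ≤ 36 ✓
[4, 18, 0, 9] → sum 31  ≤ 36 ✓
[18, 0, 9, 16] → sum 43
[0, 9, 16, 17] → sum 42
[9, 16, 17, 4] → sum 46
[16, 17, 4, 2] → sum 39
[17, 4, 2, 13] → sum 36  ≤ 36 ✓
[4, 2, 13, 19] → sum 38
[2, 13, 19, 13] → sum 47
[13, 19, 13, 13] → sum 58
6 windows satisfy the condition.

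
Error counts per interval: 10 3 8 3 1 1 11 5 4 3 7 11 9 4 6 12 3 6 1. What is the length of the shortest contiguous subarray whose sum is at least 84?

add 10: running sum 10 < 84
add 3: running sum 13 < 84
add 8: running sum 21 < 84
add 3: running sum 24 < 84
add 1: running sum 25 < 84
add 1: running sum 26 < 84
add 11: running sum 37 < 84
add 5: running sum 42 < 84
add 4: running sum 46 < 84
add 3: running sum 49 < 84
add 7: running sum 56 < 84
add 11: running sum 67 < 84
add 9: running sum 76 < 84
add 4: running sum 80 < 84
end 14: [10, 3, 8, 3, 1, 1, 11, 5, 4, 3, 7, 11, 9, 4, 6] sum 86, len 15
end 15: [8, 3, 1, 1, 11, 5, 4, 3, 7, 11, 9, 4, 6, 12] sum 85, len 14
end 16: [8, 3, 1, 1, 11, 5, 4, 3, 7, 11, 9, 4, 6, 12, 3] sum 88, len 15
end 17: [3, 1, 1, 11, 5, 4, 3, 7, 11, 9, 4, 6, 12, 3, 6] sum 86, len 15
end 18: [1, 1, 11, 5, 4, 3, 7, 11, 9, 4, 6, 12, 3, 6, 1] sum 84, len 15
Shortest qualifying length: 14.

14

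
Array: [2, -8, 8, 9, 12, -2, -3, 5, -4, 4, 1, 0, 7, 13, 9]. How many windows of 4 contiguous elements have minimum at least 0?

3

2 -8 8 9 → min -8
-8 8 9 12 → min -8
8 9 12 -2 → min -2
9 12 -2 -3 → min -3
12 -2 -3 5 → min -3
-2 -3 5 -4 → min -4
-3 5 -4 4 → min -4
5 -4 4 1 → min -4
-4 4 1 0 → min -4
4 1 0 7 → min 0  ≥ 0 ✓
1 0 7 13 → min 0  ≥ 0 ✓
0 7 13 9 → min 0  ≥ 0 ✓
3 windows satisfy the condition.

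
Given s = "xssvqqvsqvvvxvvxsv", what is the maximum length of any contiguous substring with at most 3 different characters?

Extend right; when distinct count exceeds 3, shrink from the left:
[x] 1 distinct, len 1
[x, s] 2 distinct, len 2
[x, s, s] 2 distinct, len 3
[x, s, s, v] 3 distinct, len 4
[s, s, v, q] 3 distinct, len 4
[s, s, v, q, q] 3 distinct, len 5
[s, s, v, q, q, v] 3 distinct, len 6
[s, s, v, q, q, v, s] 3 distinct, len 7
[s, s, v, q, q, v, s, q] 3 distinct, len 8
[s, s, v, q, q, v, s, q, v] 3 distinct, len 9
[s, s, v, q, q, v, s, q, v, v] 3 distinct, len 10
[s, s, v, q, q, v, s, q, v, v, v] 3 distinct, len 11
[q, v, v, v, x] 3 distinct, len 5
[q, v, v, v, x, v] 3 distinct, len 6
[q, v, v, v, x, v, v] 3 distinct, len 7
[q, v, v, v, x, v, v, x] 3 distinct, len 8
[v, v, v, x, v, v, x, s] 3 distinct, len 8
[v, v, v, x, v, v, x, s, v] 3 distinct, len 9
Longest length with ≤3 distinct: 11.

11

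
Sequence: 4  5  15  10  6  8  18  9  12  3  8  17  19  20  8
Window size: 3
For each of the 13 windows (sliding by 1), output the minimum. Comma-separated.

4, 5, 6, 6, 6, 8, 9, 3, 3, 3, 8, 17, 8

Sliding a size-3 window across the 15 values:
(4, 5, 15) → min 4
(5, 15, 10) → min 5
(15, 10, 6) → min 6
(10, 6, 8) → min 6
(6, 8, 18) → min 6
(8, 18, 9) → min 8
(18, 9, 12) → min 9
(9, 12, 3) → min 3
(12, 3, 8) → min 3
(3, 8, 17) → min 3
(8, 17, 19) → min 8
(17, 19, 20) → min 17
(19, 20, 8) → min 8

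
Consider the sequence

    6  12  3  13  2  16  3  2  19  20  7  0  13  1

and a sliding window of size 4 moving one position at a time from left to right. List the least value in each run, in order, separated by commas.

3, 2, 2, 2, 2, 2, 2, 2, 0, 0, 0

Sliding a size-4 window across the 14 values:
6 12 3 13 → min 3
12 3 13 2 → min 2
3 13 2 16 → min 2
13 2 16 3 → min 2
2 16 3 2 → min 2
16 3 2 19 → min 2
3 2 19 20 → min 2
2 19 20 7 → min 2
19 20 7 0 → min 0
20 7 0 13 → min 0
7 0 13 1 → min 0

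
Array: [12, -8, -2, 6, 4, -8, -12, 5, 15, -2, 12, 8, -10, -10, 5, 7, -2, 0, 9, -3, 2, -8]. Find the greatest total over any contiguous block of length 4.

33

Each size-4 window and its sum:
12 -8 -2 6 → sum 8
-8 -2 6 4 → sum 0
-2 6 4 -8 → sum 0
6 4 -8 -12 → sum -10
4 -8 -12 5 → sum -11
-8 -12 5 15 → sum 0
-12 5 15 -2 → sum 6
5 15 -2 12 → sum 30
15 -2 12 8 → sum 33
-2 12 8 -10 → sum 8
12 8 -10 -10 → sum 0
8 -10 -10 5 → sum -7
-10 -10 5 7 → sum -8
-10 5 7 -2 → sum 0
5 7 -2 0 → sum 10
7 -2 0 9 → sum 14
-2 0 9 -3 → sum 4
0 9 -3 2 → sum 8
9 -3 2 -8 → sum 0
Greatest of these is 33.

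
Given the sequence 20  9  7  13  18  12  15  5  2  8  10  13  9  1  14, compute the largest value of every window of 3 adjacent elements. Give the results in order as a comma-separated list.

20, 13, 18, 18, 18, 15, 15, 8, 10, 13, 13, 13, 14

Sliding a size-3 window across the 15 values:
(20, 9, 7) → max 20
(9, 7, 13) → max 13
(7, 13, 18) → max 18
(13, 18, 12) → max 18
(18, 12, 15) → max 18
(12, 15, 5) → max 15
(15, 5, 2) → max 15
(5, 2, 8) → max 8
(2, 8, 10) → max 10
(8, 10, 13) → max 13
(10, 13, 9) → max 13
(13, 9, 1) → max 13
(9, 1, 14) → max 14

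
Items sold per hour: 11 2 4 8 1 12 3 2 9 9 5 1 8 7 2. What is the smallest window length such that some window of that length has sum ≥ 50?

9

Extend right; whenever the sum reaches 50, record the length and shrink from the left:
add 11: running sum 11 < 50
add 2: running sum 13 < 50
add 4: running sum 17 < 50
add 8: running sum 25 < 50
add 1: running sum 26 < 50
add 12: running sum 38 < 50
add 3: running sum 41 < 50
add 2: running sum 43 < 50
add 9: shortest ending here [11, 2, 4, 8, 1, 12, 3, 2, 9] sum 52, len 9
add 9: shortest ending here [2, 4, 8, 1, 12, 3, 2, 9, 9] sum 50, len 9
add 5: shortest ending here [4, 8, 1, 12, 3, 2, 9, 9, 5] sum 53, len 9
add 1: shortest ending here [8, 1, 12, 3, 2, 9, 9, 5, 1] sum 50, len 9
add 8: shortest ending here [1, 12, 3, 2, 9, 9, 5, 1, 8] sum 50, len 9
add 7: shortest ending here [12, 3, 2, 9, 9, 5, 1, 8, 7] sum 56, len 9
add 2: shortest ending here [12, 3, 2, 9, 9, 5, 1, 8, 7, 2] sum 58, len 10
Shortest qualifying length: 9.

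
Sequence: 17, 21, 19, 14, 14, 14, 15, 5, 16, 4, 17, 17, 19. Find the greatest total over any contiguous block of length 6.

(17, 21, 19, 14, 14, 14) → sum 99
(21, 19, 14, 14, 14, 15) → sum 97
(19, 14, 14, 14, 15, 5) → sum 81
(14, 14, 14, 15, 5, 16) → sum 78
(14, 14, 15, 5, 16, 4) → sum 68
(14, 15, 5, 16, 4, 17) → sum 71
(15, 5, 16, 4, 17, 17) → sum 74
(5, 16, 4, 17, 17, 19) → sum 78
Greatest of these is 99.

99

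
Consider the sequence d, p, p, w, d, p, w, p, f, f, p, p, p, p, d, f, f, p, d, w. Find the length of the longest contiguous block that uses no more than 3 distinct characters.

add d: window [d] (1 distinct), len 1
add p: window [d, p] (2 distinct), len 2
add p: window [d, p, p] (2 distinct), len 3
add w: window [d, p, p, w] (3 distinct), len 4
add d: window [d, p, p, w, d] (3 distinct), len 5
add p: window [d, p, p, w, d, p] (3 distinct), len 6
add w: window [d, p, p, w, d, p, w] (3 distinct), len 7
add p: window [d, p, p, w, d, p, w, p] (3 distinct), len 8
add f: window [p, w, p, f] (3 distinct), len 4
add f: window [p, w, p, f, f] (3 distinct), len 5
add p: window [p, w, p, f, f, p] (3 distinct), len 6
add p: window [p, w, p, f, f, p, p] (3 distinct), len 7
add p: window [p, w, p, f, f, p, p, p] (3 distinct), len 8
add p: window [p, w, p, f, f, p, p, p, p] (3 distinct), len 9
add d: window [p, f, f, p, p, p, p, d] (3 distinct), len 8
add f: window [p, f, f, p, p, p, p, d, f] (3 distinct), len 9
add f: window [p, f, f, p, p, p, p, d, f, f] (3 distinct), len 10
add p: window [p, f, f, p, p, p, p, d, f, f, p] (3 distinct), len 11
add d: window [p, f, f, p, p, p, p, d, f, f, p, d] (3 distinct), len 12
add w: window [p, d, w] (3 distinct), len 3
Longest length with ≤3 distinct: 12.

12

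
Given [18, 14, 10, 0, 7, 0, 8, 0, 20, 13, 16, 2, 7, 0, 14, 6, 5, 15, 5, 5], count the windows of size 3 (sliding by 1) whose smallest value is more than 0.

8

(18, 14, 10) → min 10  > 0 ✓
(14, 10, 0) → min 0
(10, 0, 7) → min 0
(0, 7, 0) → min 0
(7, 0, 8) → min 0
(0, 8, 0) → min 0
(8, 0, 20) → min 0
(0, 20, 13) → min 0
(20, 13, 16) → min 13  > 0 ✓
(13, 16, 2) → min 2  > 0 ✓
(16, 2, 7) → min 2  > 0 ✓
(2, 7, 0) → min 0
(7, 0, 14) → min 0
(0, 14, 6) → min 0
(14, 6, 5) → min 5  > 0 ✓
(6, 5, 15) → min 5  > 0 ✓
(5, 15, 5) → min 5  > 0 ✓
(15, 5, 5) → min 5  > 0 ✓
8 windows satisfy the condition.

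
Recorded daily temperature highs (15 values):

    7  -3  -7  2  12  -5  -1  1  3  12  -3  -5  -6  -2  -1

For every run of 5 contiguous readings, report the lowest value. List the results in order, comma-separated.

Sliding a size-5 window across the 15 values:
(7, -3, -7, 2, 12) → min -7
(-3, -7, 2, 12, -5) → min -7
(-7, 2, 12, -5, -1) → min -7
(2, 12, -5, -1, 1) → min -5
(12, -5, -1, 1, 3) → min -5
(-5, -1, 1, 3, 12) → min -5
(-1, 1, 3, 12, -3) → min -3
(1, 3, 12, -3, -5) → min -5
(3, 12, -3, -5, -6) → min -6
(12, -3, -5, -6, -2) → min -6
(-3, -5, -6, -2, -1) → min -6

-7, -7, -7, -5, -5, -5, -3, -5, -6, -6, -6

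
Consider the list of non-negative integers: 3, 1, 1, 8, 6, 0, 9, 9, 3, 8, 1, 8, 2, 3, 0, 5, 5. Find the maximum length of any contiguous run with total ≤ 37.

9

[3] sum 3 len 1
[3, 1] sum 4 len 2
[3, 1, 1] sum 5 len 3
[3, 1, 1, 8] sum 13 len 4
[3, 1, 1, 8, 6] sum 19 len 5
[3, 1, 1, 8, 6, 0] sum 19 len 6
[3, 1, 1, 8, 6, 0, 9] sum 28 len 7
[3, 1, 1, 8, 6, 0, 9, 9] sum 37 len 8
[1, 1, 8, 6, 0, 9, 9, 3] sum 37 len 8
[6, 0, 9, 9, 3, 8] sum 35 len 6
[6, 0, 9, 9, 3, 8, 1] sum 36 len 7
[9, 3, 8, 1, 8] sum 29 len 5
[9, 3, 8, 1, 8, 2] sum 31 len 6
[9, 3, 8, 1, 8, 2, 3] sum 34 len 7
[9, 3, 8, 1, 8, 2, 3, 0] sum 34 len 8
[3, 8, 1, 8, 2, 3, 0, 5] sum 30 len 8
[3, 8, 1, 8, 2, 3, 0, 5, 5] sum 35 len 9
Longest length seen: 9.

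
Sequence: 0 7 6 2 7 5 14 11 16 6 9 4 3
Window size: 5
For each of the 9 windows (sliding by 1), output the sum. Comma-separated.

22, 27, 34, 39, 53, 52, 56, 46, 38

[0, 7, 6, 2, 7] → sum 22
[7, 6, 2, 7, 5] → sum 27
[6, 2, 7, 5, 14] → sum 34
[2, 7, 5, 14, 11] → sum 39
[7, 5, 14, 11, 16] → sum 53
[5, 14, 11, 16, 6] → sum 52
[14, 11, 16, 6, 9] → sum 56
[11, 16, 6, 9, 4] → sum 46
[16, 6, 9, 4, 3] → sum 38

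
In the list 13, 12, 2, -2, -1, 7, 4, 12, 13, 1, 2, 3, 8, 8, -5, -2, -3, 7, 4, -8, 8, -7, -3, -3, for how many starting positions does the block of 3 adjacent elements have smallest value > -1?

13 12 2 → min 2  > -1 ✓
12 2 -2 → min -2
2 -2 -1 → min -2
-2 -1 7 → min -2
-1 7 4 → min -1
7 4 12 → min 4  > -1 ✓
4 12 13 → min 4  > -1 ✓
12 13 1 → min 1  > -1 ✓
13 1 2 → min 1  > -1 ✓
1 2 3 → min 1  > -1 ✓
2 3 8 → min 2  > -1 ✓
3 8 8 → min 3  > -1 ✓
8 8 -5 → min -5
8 -5 -2 → min -5
-5 -2 -3 → min -5
-2 -3 7 → min -3
-3 7 4 → min -3
7 4 -8 → min -8
4 -8 8 → min -8
-8 8 -7 → min -8
8 -7 -3 → min -7
-7 -3 -3 → min -7
8 windows satisfy the condition.

8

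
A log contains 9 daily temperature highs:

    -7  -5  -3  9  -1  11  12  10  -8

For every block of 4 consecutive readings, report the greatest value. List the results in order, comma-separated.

(-7, -5, -3, 9) → max 9
(-5, -3, 9, -1) → max 9
(-3, 9, -1, 11) → max 11
(9, -1, 11, 12) → max 12
(-1, 11, 12, 10) → max 12
(11, 12, 10, -8) → max 12

9, 9, 11, 12, 12, 12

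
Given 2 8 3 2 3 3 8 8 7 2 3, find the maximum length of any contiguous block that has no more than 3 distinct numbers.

[2] 1 distinct, len 1
[2, 8] 2 distinct, len 2
[2, 8, 3] 3 distinct, len 3
[2, 8, 3, 2] 3 distinct, len 4
[2, 8, 3, 2, 3] 3 distinct, len 5
[2, 8, 3, 2, 3, 3] 3 distinct, len 6
[2, 8, 3, 2, 3, 3, 8] 3 distinct, len 7
[2, 8, 3, 2, 3, 3, 8, 8] 3 distinct, len 8
[3, 3, 8, 8, 7] 3 distinct, len 5
[8, 8, 7, 2] 3 distinct, len 4
[7, 2, 3] 3 distinct, len 3
Longest length with ≤3 distinct: 8.

8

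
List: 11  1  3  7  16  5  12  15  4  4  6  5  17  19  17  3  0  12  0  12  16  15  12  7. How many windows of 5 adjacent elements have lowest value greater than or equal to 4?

9

(11, 1, 3, 7, 16) → min 1
(1, 3, 7, 16, 5) → min 1
(3, 7, 16, 5, 12) → min 3
(7, 16, 5, 12, 15) → min 5  ≥ 4 ✓
(16, 5, 12, 15, 4) → min 4  ≥ 4 ✓
(5, 12, 15, 4, 4) → min 4  ≥ 4 ✓
(12, 15, 4, 4, 6) → min 4  ≥ 4 ✓
(15, 4, 4, 6, 5) → min 4  ≥ 4 ✓
(4, 4, 6, 5, 17) → min 4  ≥ 4 ✓
(4, 6, 5, 17, 19) → min 4  ≥ 4 ✓
(6, 5, 17, 19, 17) → min 5  ≥ 4 ✓
(5, 17, 19, 17, 3) → min 3
(17, 19, 17, 3, 0) → min 0
(19, 17, 3, 0, 12) → min 0
(17, 3, 0, 12, 0) → min 0
(3, 0, 12, 0, 12) → min 0
(0, 12, 0, 12, 16) → min 0
(12, 0, 12, 16, 15) → min 0
(0, 12, 16, 15, 12) → min 0
(12, 16, 15, 12, 7) → min 7  ≥ 4 ✓
9 windows satisfy the condition.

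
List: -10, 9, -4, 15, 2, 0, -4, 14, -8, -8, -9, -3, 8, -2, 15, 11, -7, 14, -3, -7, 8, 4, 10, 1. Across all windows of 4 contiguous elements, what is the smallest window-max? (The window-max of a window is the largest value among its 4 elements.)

Window maxs for each of the 21 positions:
(-10, 9, -4, 15) → max 15
(9, -4, 15, 2) → max 15
(-4, 15, 2, 0) → max 15
(15, 2, 0, -4) → max 15
(2, 0, -4, 14) → max 14
(0, -4, 14, -8) → max 14
(-4, 14, -8, -8) → max 14
(14, -8, -8, -9) → max 14
(-8, -8, -9, -3) → max -3
(-8, -9, -3, 8) → max 8
(-9, -3, 8, -2) → max 8
(-3, 8, -2, 15) → max 15
(8, -2, 15, 11) → max 15
(-2, 15, 11, -7) → max 15
(15, 11, -7, 14) → max 15
(11, -7, 14, -3) → max 14
(-7, 14, -3, -7) → max 14
(14, -3, -7, 8) → max 14
(-3, -7, 8, 4) → max 8
(-7, 8, 4, 10) → max 10
(8, 4, 10, 1) → max 10
Smallest of these is -3.

-3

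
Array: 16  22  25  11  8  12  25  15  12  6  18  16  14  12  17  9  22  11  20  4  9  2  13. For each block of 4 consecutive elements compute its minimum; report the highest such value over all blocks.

12

16 22 25 11 → min 11
22 25 11 8 → min 8
25 11 8 12 → min 8
11 8 12 25 → min 8
8 12 25 15 → min 8
12 25 15 12 → min 12
25 15 12 6 → min 6
15 12 6 18 → min 6
12 6 18 16 → min 6
6 18 16 14 → min 6
18 16 14 12 → min 12
16 14 12 17 → min 12
14 12 17 9 → min 9
12 17 9 22 → min 9
17 9 22 11 → min 9
9 22 11 20 → min 9
22 11 20 4 → min 4
11 20 4 9 → min 4
20 4 9 2 → min 2
4 9 2 13 → min 2
Highest of these is 12.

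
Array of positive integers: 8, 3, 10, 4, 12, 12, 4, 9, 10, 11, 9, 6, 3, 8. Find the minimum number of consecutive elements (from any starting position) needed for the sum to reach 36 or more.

4

Extend right; whenever the sum reaches 36, record the length and shrink from the left:
add 8: running sum 8 < 36
add 3: running sum 11 < 36
add 10: running sum 21 < 36
add 4: running sum 25 < 36
add 12: shortest ending here [8, 3, 10, 4, 12] sum 37, len 5
add 12: shortest ending here [10, 4, 12, 12] sum 38, len 4
add 4: shortest ending here [10, 4, 12, 12, 4] sum 42, len 5
add 9: shortest ending here [12, 12, 4, 9] sum 37, len 4
add 10: shortest ending here [12, 12, 4, 9, 10] sum 47, len 5
add 11: shortest ending here [12, 4, 9, 10, 11] sum 46, len 5
add 9: shortest ending here [9, 10, 11, 9] sum 39, len 4
add 6: shortest ending here [10, 11, 9, 6] sum 36, len 4
add 3: shortest ending here [10, 11, 9, 6, 3] sum 39, len 5
add 8: shortest ending here [11, 9, 6, 3, 8] sum 37, len 5
Shortest qualifying length: 4.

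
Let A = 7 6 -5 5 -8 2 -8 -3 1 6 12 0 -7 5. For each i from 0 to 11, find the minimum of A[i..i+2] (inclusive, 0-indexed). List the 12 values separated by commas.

Sliding a size-3 window across the 14 values:
[7, 6, -5] → min -5
[6, -5, 5] → min -5
[-5, 5, -8] → min -8
[5, -8, 2] → min -8
[-8, 2, -8] → min -8
[2, -8, -3] → min -8
[-8, -3, 1] → min -8
[-3, 1, 6] → min -3
[1, 6, 12] → min 1
[6, 12, 0] → min 0
[12, 0, -7] → min -7
[0, -7, 5] → min -7

-5, -5, -8, -8, -8, -8, -8, -3, 1, 0, -7, -7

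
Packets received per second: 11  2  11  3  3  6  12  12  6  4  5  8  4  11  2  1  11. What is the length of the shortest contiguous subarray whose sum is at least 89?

14

Extend right; whenever the sum reaches 89, record the length and shrink from the left:
add 11: running sum 11 < 89
add 2: running sum 13 < 89
add 11: running sum 24 < 89
add 3: running sum 27 < 89
add 3: running sum 30 < 89
add 6: running sum 36 < 89
add 12: running sum 48 < 89
add 12: running sum 60 < 89
add 6: running sum 66 < 89
add 4: running sum 70 < 89
add 5: running sum 75 < 89
add 8: running sum 83 < 89
add 4: running sum 87 < 89
add 11: shortest ending here [11, 2, 11, 3, 3, 6, 12, 12, 6, 4, 5, 8, 4, 11] sum 98, len 14
add 2: shortest ending here [2, 11, 3, 3, 6, 12, 12, 6, 4, 5, 8, 4, 11, 2] sum 89, len 14
add 1: shortest ending here [2, 11, 3, 3, 6, 12, 12, 6, 4, 5, 8, 4, 11, 2, 1] sum 90, len 15
add 11: shortest ending here [11, 3, 3, 6, 12, 12, 6, 4, 5, 8, 4, 11, 2, 1, 11] sum 99, len 15
Shortest qualifying length: 14.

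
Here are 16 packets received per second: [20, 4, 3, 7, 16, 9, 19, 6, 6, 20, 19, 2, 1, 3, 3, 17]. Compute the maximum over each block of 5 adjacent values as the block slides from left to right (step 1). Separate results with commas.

20, 16, 19, 19, 19, 20, 20, 20, 20, 20, 19, 17

(20, 4, 3, 7, 16) → max 20
(4, 3, 7, 16, 9) → max 16
(3, 7, 16, 9, 19) → max 19
(7, 16, 9, 19, 6) → max 19
(16, 9, 19, 6, 6) → max 19
(9, 19, 6, 6, 20) → max 20
(19, 6, 6, 20, 19) → max 20
(6, 6, 20, 19, 2) → max 20
(6, 20, 19, 2, 1) → max 20
(20, 19, 2, 1, 3) → max 20
(19, 2, 1, 3, 3) → max 19
(2, 1, 3, 3, 17) → max 17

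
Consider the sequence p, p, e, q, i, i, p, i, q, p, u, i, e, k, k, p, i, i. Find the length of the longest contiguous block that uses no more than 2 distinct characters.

add p: window [p] (1 distinct), len 1
add p: window [p, p] (1 distinct), len 2
add e: window [p, p, e] (2 distinct), len 3
add q: window [e, q] (2 distinct), len 2
add i: window [q, i] (2 distinct), len 2
add i: window [q, i, i] (2 distinct), len 3
add p: window [i, i, p] (2 distinct), len 3
add i: window [i, i, p, i] (2 distinct), len 4
add q: window [i, q] (2 distinct), len 2
add p: window [q, p] (2 distinct), len 2
add u: window [p, u] (2 distinct), len 2
add i: window [u, i] (2 distinct), len 2
add e: window [i, e] (2 distinct), len 2
add k: window [e, k] (2 distinct), len 2
add k: window [e, k, k] (2 distinct), len 3
add p: window [k, k, p] (2 distinct), len 3
add i: window [p, i] (2 distinct), len 2
add i: window [p, i, i] (2 distinct), len 3
Longest length with ≤2 distinct: 4.

4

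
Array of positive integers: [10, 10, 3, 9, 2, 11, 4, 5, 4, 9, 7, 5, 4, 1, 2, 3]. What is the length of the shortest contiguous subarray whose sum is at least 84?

14

add 10: running sum 10 < 84
add 10: running sum 20 < 84
add 3: running sum 23 < 84
add 9: running sum 32 < 84
add 2: running sum 34 < 84
add 11: running sum 45 < 84
add 4: running sum 49 < 84
add 5: running sum 54 < 84
add 4: running sum 58 < 84
add 9: running sum 67 < 84
add 7: running sum 74 < 84
add 5: running sum 79 < 84
add 4: running sum 83 < 84
end 13: [10, 10, 3, 9, 2, 11, 4, 5, 4, 9, 7, 5, 4, 1] sum 84, len 14
end 14: [10, 10, 3, 9, 2, 11, 4, 5, 4, 9, 7, 5, 4, 1, 2] sum 86, len 15
end 15: [10, 10, 3, 9, 2, 11, 4, 5, 4, 9, 7, 5, 4, 1, 2, 3] sum 89, len 16
Shortest qualifying length: 14.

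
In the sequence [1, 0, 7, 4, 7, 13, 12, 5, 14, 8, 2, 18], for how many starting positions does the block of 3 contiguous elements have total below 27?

1 0 7 → sum 8  < 27 ✓
0 7 4 → sum 11  < 27 ✓
7 4 7 → sum 18  < 27 ✓
4 7 13 → sum 24  < 27 ✓
7 13 12 → sum 32
13 12 5 → sum 30
12 5 14 → sum 31
5 14 8 → sum 27
14 8 2 → sum 24  < 27 ✓
8 2 18 → sum 28
5 windows satisfy the condition.

5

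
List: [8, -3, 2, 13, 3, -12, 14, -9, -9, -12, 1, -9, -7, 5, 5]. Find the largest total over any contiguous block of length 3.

[8, -3, 2] → sum 7
[-3, 2, 13] → sum 12
[2, 13, 3] → sum 18
[13, 3, -12] → sum 4
[3, -12, 14] → sum 5
[-12, 14, -9] → sum -7
[14, -9, -9] → sum -4
[-9, -9, -12] → sum -30
[-9, -12, 1] → sum -20
[-12, 1, -9] → sum -20
[1, -9, -7] → sum -15
[-9, -7, 5] → sum -11
[-7, 5, 5] → sum 3
Largest of these is 18.

18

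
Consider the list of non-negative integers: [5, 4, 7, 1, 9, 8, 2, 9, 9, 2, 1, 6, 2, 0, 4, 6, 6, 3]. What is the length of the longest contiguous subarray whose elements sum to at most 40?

10

Extend to the right; shrink from the left whenever the sum exceeds 40:
[5] sum 5 len 1
[5, 4] sum 9 len 2
[5, 4, 7] sum 16 len 3
[5, 4, 7, 1] sum 17 len 4
[5, 4, 7, 1, 9] sum 26 len 5
[5, 4, 7, 1, 9, 8] sum 34 len 6
[5, 4, 7, 1, 9, 8, 2] sum 36 len 7
[4, 7, 1, 9, 8, 2, 9] sum 40 len 7
[1, 9, 8, 2, 9, 9] sum 38 len 6
[1, 9, 8, 2, 9, 9, 2] sum 40 len 7
[9, 8, 2, 9, 9, 2, 1] sum 40 len 7
[8, 2, 9, 9, 2, 1, 6] sum 37 len 7
[8, 2, 9, 9, 2, 1, 6, 2] sum 39 len 8
[8, 2, 9, 9, 2, 1, 6, 2, 0] sum 39 len 9
[2, 9, 9, 2, 1, 6, 2, 0, 4] sum 35 len 9
[9, 9, 2, 1, 6, 2, 0, 4, 6] sum 39 len 9
[9, 2, 1, 6, 2, 0, 4, 6, 6] sum 36 len 9
[9, 2, 1, 6, 2, 0, 4, 6, 6, 3] sum 39 len 10
Longest length seen: 10.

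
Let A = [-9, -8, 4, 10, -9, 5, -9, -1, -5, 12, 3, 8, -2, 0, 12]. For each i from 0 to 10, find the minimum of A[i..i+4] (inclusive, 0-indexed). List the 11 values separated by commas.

-9, -9, -9, -9, -9, -9, -9, -5, -5, -2, -2

-9 -8 4 10 -9 → min -9
-8 4 10 -9 5 → min -9
4 10 -9 5 -9 → min -9
10 -9 5 -9 -1 → min -9
-9 5 -9 -1 -5 → min -9
5 -9 -1 -5 12 → min -9
-9 -1 -5 12 3 → min -9
-1 -5 12 3 8 → min -5
-5 12 3 8 -2 → min -5
12 3 8 -2 0 → min -2
3 8 -2 0 12 → min -2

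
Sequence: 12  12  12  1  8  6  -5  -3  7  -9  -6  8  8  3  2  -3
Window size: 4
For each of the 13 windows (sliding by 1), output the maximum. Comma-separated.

Sliding a size-4 window across the 16 values:
12 12 12 1 → max 12
12 12 1 8 → max 12
12 1 8 6 → max 12
1 8 6 -5 → max 8
8 6 -5 -3 → max 8
6 -5 -3 7 → max 7
-5 -3 7 -9 → max 7
-3 7 -9 -6 → max 7
7 -9 -6 8 → max 8
-9 -6 8 8 → max 8
-6 8 8 3 → max 8
8 8 3 2 → max 8
8 3 2 -3 → max 8

12, 12, 12, 8, 8, 7, 7, 7, 8, 8, 8, 8, 8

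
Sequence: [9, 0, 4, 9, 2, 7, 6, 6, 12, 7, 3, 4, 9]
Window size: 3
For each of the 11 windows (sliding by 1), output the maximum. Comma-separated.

[9, 0, 4] → max 9
[0, 4, 9] → max 9
[4, 9, 2] → max 9
[9, 2, 7] → max 9
[2, 7, 6] → max 7
[7, 6, 6] → max 7
[6, 6, 12] → max 12
[6, 12, 7] → max 12
[12, 7, 3] → max 12
[7, 3, 4] → max 7
[3, 4, 9] → max 9

9, 9, 9, 9, 7, 7, 12, 12, 12, 7, 9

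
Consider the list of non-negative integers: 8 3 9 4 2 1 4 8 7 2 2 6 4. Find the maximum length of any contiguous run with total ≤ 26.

Extend to the right; shrink from the left whenever the sum exceeds 26:
→ 8: sum 8, len 1
→ 3: sum 11, len 2
→ 9: sum 20, len 3
→ 4: sum 24, len 4
→ 2: sum 26, len 5
→ 1 (dropped 8): sum 19, len 5
→ 4: sum 23, len 6
→ 8 (dropped 3, 9): sum 19, len 5
→ 7: sum 26, len 6
→ 2 (dropped 4): sum 24, len 6
→ 2: sum 26, len 7
→ 6 (dropped 2, 1, 4): sum 25, len 5
→ 4 (dropped 8): sum 21, len 5
Longest length seen: 7.

7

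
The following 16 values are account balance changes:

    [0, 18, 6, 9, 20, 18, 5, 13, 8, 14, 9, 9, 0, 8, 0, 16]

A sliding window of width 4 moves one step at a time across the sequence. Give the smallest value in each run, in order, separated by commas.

Sliding a size-4 window across the 16 values:
0 18 6 9 → min 0
18 6 9 20 → min 6
6 9 20 18 → min 6
9 20 18 5 → min 5
20 18 5 13 → min 5
18 5 13 8 → min 5
5 13 8 14 → min 5
13 8 14 9 → min 8
8 14 9 9 → min 8
14 9 9 0 → min 0
9 9 0 8 → min 0
9 0 8 0 → min 0
0 8 0 16 → min 0

0, 6, 6, 5, 5, 5, 5, 8, 8, 0, 0, 0, 0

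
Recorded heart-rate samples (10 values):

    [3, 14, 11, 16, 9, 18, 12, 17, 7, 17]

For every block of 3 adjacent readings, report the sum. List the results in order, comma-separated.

28, 41, 36, 43, 39, 47, 36, 41

Sliding a size-3 window across the 10 values:
(3, 14, 11) → sum 28
(14, 11, 16) → sum 41
(11, 16, 9) → sum 36
(16, 9, 18) → sum 43
(9, 18, 12) → sum 39
(18, 12, 17) → sum 47
(12, 17, 7) → sum 36
(17, 7, 17) → sum 41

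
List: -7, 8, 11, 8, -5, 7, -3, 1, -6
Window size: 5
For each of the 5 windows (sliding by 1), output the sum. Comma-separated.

[-7, 8, 11, 8, -5] → sum 15
[8, 11, 8, -5, 7] → sum 29
[11, 8, -5, 7, -3] → sum 18
[8, -5, 7, -3, 1] → sum 8
[-5, 7, -3, 1, -6] → sum -6

15, 29, 18, 8, -6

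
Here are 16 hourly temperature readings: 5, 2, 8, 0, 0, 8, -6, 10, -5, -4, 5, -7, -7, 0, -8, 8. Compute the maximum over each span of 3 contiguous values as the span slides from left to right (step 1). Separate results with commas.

5 2 8 → max 8
2 8 0 → max 8
8 0 0 → max 8
0 0 8 → max 8
0 8 -6 → max 8
8 -6 10 → max 10
-6 10 -5 → max 10
10 -5 -4 → max 10
-5 -4 5 → max 5
-4 5 -7 → max 5
5 -7 -7 → max 5
-7 -7 0 → max 0
-7 0 -8 → max 0
0 -8 8 → max 8

8, 8, 8, 8, 8, 10, 10, 10, 5, 5, 5, 0, 0, 8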